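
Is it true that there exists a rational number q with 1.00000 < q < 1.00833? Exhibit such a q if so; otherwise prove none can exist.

q = 122/121

Scale by 121: the interval becomes (121.00000, 122.00793), which contains the integer 122.
Dividing back, 1.00000 < 122/121 < 1.00833, and 122/121 is rational.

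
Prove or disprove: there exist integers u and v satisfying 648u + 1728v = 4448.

Any value of 648u + 1728v is a multiple of gcd(648, 1728) = 216.
But 4448 is not a multiple of 216 (it leaves remainder 128).
So the equation is unsolvable over ℤ.

No, no such integers exist.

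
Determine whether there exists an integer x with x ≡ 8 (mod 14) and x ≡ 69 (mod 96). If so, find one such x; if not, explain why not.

gcd(14, 96) = 2. If x ≡ 8 (mod 14) and x ≡ 69 (mod 96), then x ≡ 8 (mod 2) and x ≡ 69 (mod 2).
These are incompatible: 8 − 69 = -61 is not divisible by 2.
So no integer satisfies both congruences.

No such integer exists.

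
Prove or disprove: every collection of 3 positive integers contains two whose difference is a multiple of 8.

No, the set {10, 11, 12} is a counterexample.

Take the 3 consecutive integers 10, 11, 12: their residues mod 8 are all distinct because 3 ≤ 8.
The differences between them range over 1, …, 2, none of which is divisible by 8.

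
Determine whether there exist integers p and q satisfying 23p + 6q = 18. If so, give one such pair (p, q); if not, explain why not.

23 and 6 are coprime, so 23p + 6q ranges over all of ℤ.
Dividing repeatedly: 23 = 3·6 + 5, 6 = 1·5 + 1, 5 = 5·1 + 0.
Back-substituting, 1 = 6 − 1·5 = 6 − (23 − 3·6) = −23 + 4·6; that is, 23·(-1) + 6·4 = 1.
Multiplying through by 18: p = (-1)·18 = -18, q = 4·18 = 72 is a solution.
Adding 3·6 to p and subtracting 3·23 from q gives the tidier solution (0, 3).
Indeed 23·0 + 6·3 = 0 + 18 = 18.

p = 0, q = 3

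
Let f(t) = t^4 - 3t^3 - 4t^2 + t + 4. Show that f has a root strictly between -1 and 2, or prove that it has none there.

f(-1) = 3 and f(2) = -18, which have opposite signs.
As a polynomial, f is continuous on every closed interval.
By the Intermediate Value Theorem, f takes the value 0 somewhere in the open interval.

Yes, f has a root in the interval.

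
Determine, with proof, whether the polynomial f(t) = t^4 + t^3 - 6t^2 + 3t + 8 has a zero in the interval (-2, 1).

Such a root exists.

f(-2) = -14 and f(1) = 7, which have opposite signs.
As a polynomial, f is continuous on every closed interval.
By the Intermediate Value Theorem, f takes the value 0 somewhere in the open interval.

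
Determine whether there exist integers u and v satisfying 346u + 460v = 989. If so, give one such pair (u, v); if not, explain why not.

No such integers exist.

Any value of 346u + 460v is a multiple of gcd(346, 460) = 2.
But 989 = 2·494 + 1, so 2 ∤ 989.
Hence no integers u, v satisfy the equation.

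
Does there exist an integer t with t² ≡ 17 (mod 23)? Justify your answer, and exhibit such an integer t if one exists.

Apply Euler's criterion with the prime 23: 17 is a quadratic residue iff 17^11 ≡ 1 (mod 23), and a non-residue iff it is ≡ −1.
Repeated squaring mod 23: 17^2 = 289 ≡ 13; 17^4 ≡ 13² = 169 ≡ 8; 17^8 ≡ 8² = 64 ≡ 18.
Since 11 = 8 + 2 + 1, 17^11 ≡ 18 · 13 · 17; multiplying out mod 23: 18·13 = 234 ≡ 4, then 4·17 = 68 ≡ 22. Thus 17^11 ≡ 22 ≡ −1 (mod 23).
The value −1 means 17 is a non-residue modulo 23, so t² ≡ 17 (mod 23) is impossible.

No such integer exists.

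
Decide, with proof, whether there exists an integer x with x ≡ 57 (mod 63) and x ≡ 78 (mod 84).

x = 246

gcd(63, 84) = 21. A simultaneous solution exists iff 57 ≡ 78 (mod 21); here 57 mod 21 = 15 = 78 mod 21, so it does.
List candidates x ≡ 57 (mod 63): 57, 120, 183, 246. Modulo 84 these are 57, 36, 15, 78; 246 gives 78 as required.
Check: 246 mod 63 = 57, 246 mod 84 = 78. ✓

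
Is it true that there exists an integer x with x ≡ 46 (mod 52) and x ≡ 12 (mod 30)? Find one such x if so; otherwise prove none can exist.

x = 462

Here gcd(52, 30) = 2, and both 46 and 12 leave remainder 0 mod 2, so the system is consistent.
Write x = 46 + 52t. Then 52t ≡ 12 − 46 ≡ 26 (mod 30); dividing through by 2 gives 26t ≡ 13 (mod 15).
26 ≡ 11 (mod 15), so this reads 11t ≡ 13 (mod 15). Since 11·11 = 121 = 8·15 + 1, the inverse of 11 mod 15 is 11.
Multiplying by 11: t ≡ 11·13 = 143 ≡ 8 (mod 15).
Then x = 46 + 52·8 = 462.
Verify: 462 = 8·52 + 46 and 462 = 15·30 + 12. ✓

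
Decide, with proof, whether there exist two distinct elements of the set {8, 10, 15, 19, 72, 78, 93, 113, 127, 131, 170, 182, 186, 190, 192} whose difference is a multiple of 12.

10 mod 12 = 10 and 190 mod 12 = 10, so 190 − 10 = 180 = 15·12.

10 and 190 are such a pair.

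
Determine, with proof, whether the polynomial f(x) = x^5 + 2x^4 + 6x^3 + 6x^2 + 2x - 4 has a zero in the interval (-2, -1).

The endpoint values f(-2) = -32 and f(-1) = -5 are both negative. Claim: f(x) < 0 for every x in (-2, -1).
Shift to the endpoint -1: with x = -1 − u (0 < u < 1), one computes f(-1 − u) = -u^5 - 3u^4 - 8u^3 - 10u^2 - 5u - 5.
All 6 nonzero coefficients of this polynomial in u are negative; hence for u > 0 the value is a sum of negative terms (the constant -5 among them).
So f is strictly negative on (-2, -1); no root exists in the interval.

No such root exists.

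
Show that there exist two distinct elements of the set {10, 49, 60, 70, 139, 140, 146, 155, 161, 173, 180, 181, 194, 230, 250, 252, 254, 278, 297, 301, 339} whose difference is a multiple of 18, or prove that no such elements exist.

49 mod 18 = 13 and 139 mod 18 = 13, so 139 − 49 = 90 = 5·18.

Yes: 49 and 139.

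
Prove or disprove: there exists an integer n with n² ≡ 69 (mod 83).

Take n = 61. Then 61² = 3721 = 44·83 + 69, so 61² ≡ 69 (mod 83).

n = 61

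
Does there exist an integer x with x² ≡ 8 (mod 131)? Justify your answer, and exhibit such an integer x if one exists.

No such integer exists.

131 is prime, so by Euler's criterion 8 is a square mod 131 iff 8^((131−1)/2) = 8^65 ≡ 1 (mod 131).
Squaring successively (mod 131): 8^2 = 64 ≡ 64; 8^4 ≡ 64² = 4096 ≡ 35; 8^8 ≡ 35² = 1225 ≡ 46; 8^16 ≡ 46² = 2116 ≡ 20; 8^32 ≡ 20² = 400 ≡ 7; 8^64 ≡ 7² = 49 ≡ 49.
Since 65 = 64 + 1, 8^65 ≡ 49 · 8; multiplying out mod 131: 49·8 = 392 ≡ 130. Thus 8^65 ≡ 130 ≡ −1 (mod 131).
The value −1 means 8 is a non-residue modulo 131, so x² ≡ 8 (mod 131) is impossible.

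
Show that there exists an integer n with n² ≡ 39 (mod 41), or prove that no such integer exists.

n = 11

n = 11 works: 11² = 121, and 121 − 39 = 82 = 2·41.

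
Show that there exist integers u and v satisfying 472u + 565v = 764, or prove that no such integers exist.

u = 332, v = -276

472 and 565 are coprime, so 472u + 565v ranges over all of ℤ.
Euclidean algorithm: 565 = 1·472 + 93, 472 = 5·93 + 7, 93 = 13·7 + 2, 7 = 3·2 + 1, 2 = 2·1 + 0.
Working back up the chain: 1 = 7 − 3·2 = 7 − 3·(93 − 13·7) = −3·93 + 40·7 = −3·93 + 40·(472 − 5·93) = 40·472 − 203·93 = 40·472 − 203·(565 − 1·472) = −203·565 + 243·472. So 472·243 + 565·(-203) = 1.
Multiplying through by 764: u = 243·764 = 185652, v = (-203)·764 = -155092 is a solution.
The general solution is u = 185652 + 565k, v = -155092 − 472k; taking k = -328 gives the smaller pair u = 332, v = -276.
Check: 472·332 + 565·(-276) = 156704 − 155940 = 764. ✓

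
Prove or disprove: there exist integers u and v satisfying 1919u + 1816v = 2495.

Since gcd(1919, 1816) = 1, every integer is an integer combination of 1919 and 1816.
Dividing repeatedly: 1919 = 1·1816 + 103, 1816 = 17·103 + 65, 103 = 1·65 + 38, 65 = 1·38 + 27, 38 = 1·27 + 11, 27 = 2·11 + 5, 11 = 2·5 + 1, 5 = 5·1 + 0.
Unwinding: 1 = 11 − 2·5 = 11 − 2·(27 − 2·11) = −2·27 + 5·11 = −2·27 + 5·(38 − 1·27) = 5·38 − 7·27 = 5·38 − 7·(65 − 1·38) = −7·65 + 12·38 = −7·65 + 12·(103 − 1·65) = 12·103 − 19·65 = 12·103 − 19·(1816 − 17·103) = −19·1816 + 335·103 = −19·1816 + 335·(1919 − 1·1816) = 335·1919 − 354·1816, i.e. 1919·335 + 1816·(-354) = 1.
Scaling by 2495 gives the particular solution (u, v) = (835825, -883230).
Subtracting 460·1816 from u and adding 460·1919 to v gives the tidier solution (465, -490).
Indeed 1919·465 + 1816·(-490) = 892335 − 889840 = 2495.

u = 465, v = -490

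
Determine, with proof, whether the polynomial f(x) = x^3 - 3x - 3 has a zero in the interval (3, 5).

f(3) = 15 and f(5) = 107, both positive, so a sign-change argument is unavailable; we show f keeps this sign on the whole interval.
Substitute x = 3 + u, where 0 < u < 2 on the interval. Expanding, f(3 + u) = u^3 + 9u^2 + 24u + 15.
All 4 nonzero coefficients of this polynomial in u are positive; hence for u > 0 the value is a sum of positive terms (the constant 15 among them).
Therefore f(x) > 0 throughout (3, 5), and f has no zero there.

No such root exists.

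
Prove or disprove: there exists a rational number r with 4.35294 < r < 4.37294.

Scale by 11: the interval becomes (47.88234, 48.10234), which contains the integer 48.
Hence 48/11 is a rational number with 4.35294 < 48/11 < 4.37294.

r = 48/11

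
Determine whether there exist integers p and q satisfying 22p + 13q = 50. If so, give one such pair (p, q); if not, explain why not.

p = 7, q = -8

22 and 13 are coprime, so 22p + 13q ranges over all of ℤ.
Run the Euclidean algorithm on 22 and 13: 22 = 1·13 + 9, 13 = 1·9 + 4, 9 = 2·4 + 1, 4 = 4·1 + 0.
Unwinding: 1 = 9 − 2·4 = 9 − 2·(13 − 1·9) = −2·13 + 3·9 = −2·13 + 3·(22 − 1·13) = 3·22 − 5·13, i.e. 22·3 + 13·(-5) = 1.
Multiplying through by 50: p = 3·50 = 150, q = (-5)·50 = -250 is a solution.
Shifting by a multiple of (13, −22) keeps it a solution: p = 150 − 11·13 = 7, q = -250 + 11·22 = -8.
Check: 22·7 + 13·(-8) = 154 − 104 = 50. ✓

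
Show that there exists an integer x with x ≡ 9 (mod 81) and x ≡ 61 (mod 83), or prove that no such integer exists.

x = 4626

Since 81 and 83 share no common factor, CRT says the pair of congruences has a solution (unique mod 6723).
Any solution of the first congruence is x = 9 + 81t; substituting into the second, 81t ≡ 61 − 9 ≡ 52 (mod 83).
Invert 81 mod 83 by the Euclidean algorithm: 83 = 1·81 + 2, 81 = 40·2 + 1, 2 = 2·1 + 0; back-substituting, 1 = 81 − 40·2 = 81 − 40·(83 − 1·81) = −40·83 + 41·81. Hence 81·41 ≡ 1, so 81⁻¹ ≡ 41 (mod 83).
Multiplying by 41: t ≡ 41·52 = 2132 ≡ 57 (mod 83).
Taking t = 57 gives x = 9 + 81·57 = 4626.
Verify: 4626 = 57·81 + 9 and 4626 = 55·83 + 61. ✓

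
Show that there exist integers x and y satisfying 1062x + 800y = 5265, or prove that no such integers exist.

Both 1062 and 800 are divisible by gcd(1062, 800) = 2, hence so is any combination 1062x + 800y.
But 5265 is not a multiple of 2 (it leaves remainder 1).
Therefore 1062x + 800y = 5265 has no solution in integers.

There are no such integers.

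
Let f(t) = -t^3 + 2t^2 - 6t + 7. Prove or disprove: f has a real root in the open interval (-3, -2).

No.

f(-3) = 70 and f(-2) = 35, both positive.
The derivative f'(t) = -3t^2 + 4t - 6 is a quadratic with discriminant 4² − 4·(-3)·(-6) = -56 < 0; it never vanishes, so it is always negative (sign of the leading coefficient).
Hence f is strictly decreasing on ℝ, and in particular on [-3, -2]. A strictly monotone function with same-sign endpoint values stays positive on the whole interval, so f has no zero in (-3, -2).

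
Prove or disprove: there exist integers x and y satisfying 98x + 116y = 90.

x = 53, y = -44

gcd(98, 116) = 2, and 2 divides 90, so integer solutions exist.
Dividing through by 2 reduces the equation to 49x + 58y = 45.
Euclidean algorithm: 58 = 1·49 + 9, 49 = 5·9 + 4, 9 = 2·4 + 1, 4 = 4·1 + 0.
Unwinding: 1 = 9 − 2·4 = 9 − 2·(49 − 5·9) = −2·49 + 11·9 = −2·49 + 11·(58 − 1·49) = 11·58 − 13·49, i.e. 49·(-13) + 58·11 = 1.
Times 45: 49·(-585) + 58·495 = 45, so (-585, 495) solves it.
Adding 11·58 to x and subtracting 11·49 from y gives the tidier solution (53, -44).
Indeed 98·53 + 116·(-44) = 5194 − 5104 = 90.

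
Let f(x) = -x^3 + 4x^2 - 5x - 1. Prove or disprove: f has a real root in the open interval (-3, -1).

The endpoint values f(-3) = 77 and f(-1) = 9 are both positive. Claim: f(x) > 0 for every x in (-3, -1).
Substitute x = -1 − u, where 0 < u < 2 on the interval. Expanding, f(-1 − u) = u^3 + 7u^2 + 16u + 9.
All 4 nonzero coefficients of this polynomial in u are positive; hence for u > 0 the value is a sum of positive terms (the constant 9 among them).
So f is strictly positive on (-3, -1); no root exists in the interval.

No.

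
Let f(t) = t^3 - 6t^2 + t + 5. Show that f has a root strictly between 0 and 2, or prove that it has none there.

Such a root exists.

f(0) = 5 and f(2) = -9, which have opposite signs.
As a polynomial, f is continuous on every closed interval.
By the Intermediate Value Theorem, f takes the value 0 somewhere in the open interval.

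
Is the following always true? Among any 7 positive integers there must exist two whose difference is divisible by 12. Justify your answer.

Consider the 7 integers 19, 20, …, 25. They lie in distinct residue classes modulo 12, since 7 ≤ 12.
The differences between them range over 1, …, 6, none of which is divisible by 12.

No, the set {19, 20, 21, 22, 23, 24, 25} is a counterexample.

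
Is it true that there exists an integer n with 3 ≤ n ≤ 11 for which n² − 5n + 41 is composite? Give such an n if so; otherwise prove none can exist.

n = 8

At n = 8: 8² − 5·8 + 41 = 65 = 5·13, which is composite.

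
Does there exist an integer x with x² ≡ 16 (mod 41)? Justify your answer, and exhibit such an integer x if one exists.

Take x = 4. Then 4² = 16, and since 0 ≤ 16 < 41 this is already reduced: 4² ≡ 16 (mod 41).

x = 4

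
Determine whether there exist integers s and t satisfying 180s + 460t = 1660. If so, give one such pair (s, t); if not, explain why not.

gcd(180, 460) = 20, and 20 divides 1660, so integer solutions exist.
Dividing through by 20 reduces the equation to 9s + 23t = 83.
Euclidean algorithm: 23 = 2·9 + 5, 9 = 1·5 + 4, 5 = 1·4 + 1, 4 = 4·1 + 0.
Working back up the chain: 1 = 5 − 1·4 = 5 − (9 − 1·5) = −9 + 2·5 = −9 + 2·(23 − 2·9) = 2·23 − 5·9. So 9·(-5) + 23·2 = 1.
Times 83: 9·(-415) + 23·166 = 83, so (-415, 166) solves it.
Adding 19·23 to s and subtracting 19·9 from t gives the tidier solution (22, -5).
Indeed 180·22 + 460·(-5) = 3960 − 2300 = 1660.

s = 22, t = -5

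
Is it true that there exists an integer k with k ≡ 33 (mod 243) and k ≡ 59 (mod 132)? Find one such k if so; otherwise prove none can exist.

There is no such integer.

Reduce both congruences modulo 3, which divides 243 and 132: they say k ≡ 33 (mod 3) and k ≡ 59 (mod 3).
But 33 mod 3 = 0 while 59 mod 3 = 2, a contradiction.
Hence the system has no solution.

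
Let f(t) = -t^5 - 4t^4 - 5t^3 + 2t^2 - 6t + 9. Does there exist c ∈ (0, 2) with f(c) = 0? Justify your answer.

Yes, f has a root in the interval.

f(0) = 9 and f(2) = -131, which have opposite signs.
f is continuous everywhere (it is a polynomial), in particular on [0, 2].
By the Intermediate Value Theorem, f takes the value 0 somewhere in the open interval.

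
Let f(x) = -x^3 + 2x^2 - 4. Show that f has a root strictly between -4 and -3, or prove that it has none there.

f(-4) = 92 and f(-3) = 41, both positive, so a sign-change argument is unavailable; we show f keeps this sign on the whole interval.
Shift to the endpoint -3: with x = -3 − u (0 < u < 1), one computes f(-3 − u) = u^3 + 11u^2 + 39u + 41.
The nonzero coefficients here are all positive, so for u > 0 every term is positive (or zero), and the constant term 41 is strictly positive.
So f is strictly positive on (-4, -3); no root exists in the interval.

f has no root in that interval.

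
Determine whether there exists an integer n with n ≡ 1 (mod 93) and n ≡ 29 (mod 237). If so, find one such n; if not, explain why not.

Reduce both congruences modulo 3, which divides 93 and 237: they say n ≡ 1 (mod 3) and n ≡ 29 (mod 3).
These are incompatible: 1 − 29 = -28 is not divisible by 3.
Therefore no such n exists.

No such integer exists.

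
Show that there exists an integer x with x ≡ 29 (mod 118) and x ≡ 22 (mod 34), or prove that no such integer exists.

No, no such integer exists.

Reduce both congruences modulo 2, which divides 118 and 34: they say x ≡ 29 (mod 2) and x ≡ 22 (mod 2).
But 29 mod 2 = 1 while 22 mod 2 = 0, a contradiction.
So no integer satisfies both congruences.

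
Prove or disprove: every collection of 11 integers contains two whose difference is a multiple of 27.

No; for instance {54, 55, 56, 57, 58, 59, 60, 61, 62, 63, 64} is a counterexample.

Try 11 consecutive integers, 54, 55, …, 64. Their remainders mod 27 are 0, 1, 2, 3, 4, 5, 6, 7, 8, 9, 10 — pairwise different, as any 11 ≤ 27 consecutive integers have distinct residues.
The differences between them range over 1, …, 10, none of which is divisible by 27.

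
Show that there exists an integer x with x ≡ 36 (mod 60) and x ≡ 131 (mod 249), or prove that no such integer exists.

Reduce both congruences modulo 3, which divides 60 and 249: they say x ≡ 36 (mod 3) and x ≡ 131 (mod 3).
However 36 ≡ 0 and 131 ≡ 2 (mod 3), and 0 ≠ 2.
Therefore no such x exists.

There is no such integer.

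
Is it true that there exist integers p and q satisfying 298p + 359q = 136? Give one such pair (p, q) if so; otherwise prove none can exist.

p = 345, q = -286

Since gcd(298, 359) = 1, every integer is an integer combination of 298 and 359.
Euclidean algorithm: 359 = 1·298 + 61, 298 = 4·61 + 54, 61 = 1·54 + 7, 54 = 7·7 + 5, 7 = 1·5 + 2, 5 = 2·2 + 1, 2 = 2·1 + 0.
Working back up the chain: 1 = 5 − 2·2 = 5 − 2·(7 − 1·5) = −2·7 + 3·5 = −2·7 + 3·(54 − 7·7) = 3·54 − 23·7 = 3·54 − 23·(61 − 1·54) = −23·61 + 26·54 = −23·61 + 26·(298 − 4·61) = 26·298 − 127·61 = 26·298 − 127·(359 − 1·298) = −127·359 + 153·298. So 298·153 + 359·(-127) = 1.
Times 136: 298·20808 + 359·(-17272) = 136, so (20808, -17272) solves it.
Subtracting 57·359 from p and adding 57·298 to q gives the tidier solution (345, -286).
Check: 298·345 + 359·(-286) = 102810 − 102674 = 136. ✓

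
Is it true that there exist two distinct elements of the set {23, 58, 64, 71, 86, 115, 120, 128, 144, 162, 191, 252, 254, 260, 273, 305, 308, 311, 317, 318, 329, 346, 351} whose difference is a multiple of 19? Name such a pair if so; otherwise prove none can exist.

23 and 308 are such a pair.

23 mod 19 = 4 and 308 mod 19 = 4, so 308 − 23 = 285 = 15·19.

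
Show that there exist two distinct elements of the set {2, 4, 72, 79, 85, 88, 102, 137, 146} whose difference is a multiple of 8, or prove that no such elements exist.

2 mod 8 = 2 and 146 mod 8 = 2, so 146 − 2 = 144 = 18·8.

The pair (2, 146) works.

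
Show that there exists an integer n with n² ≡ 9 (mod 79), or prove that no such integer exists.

Take n = 76. Then 76² = 5776 = 73·79 + 9, so 76² ≡ 9 (mod 79).

n = 76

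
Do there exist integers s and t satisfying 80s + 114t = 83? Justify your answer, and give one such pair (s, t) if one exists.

Both 80 and 114 are divisible by gcd(80, 114) = 2, hence so is any combination 80s + 114t.
However 83 leaves remainder 1 on division by 2.
Hence no integers s, t satisfy the equation.

There are no such integers.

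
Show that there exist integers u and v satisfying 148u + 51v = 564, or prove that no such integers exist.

Since gcd(148, 51) = 1, every integer is an integer combination of 148 and 51.
Dividing repeatedly: 148 = 2·51 + 46, 51 = 1·46 + 5, 46 = 9·5 + 1, 5 = 5·1 + 0.
Unwinding: 1 = 46 − 9·5 = 46 − 9·(51 − 1·46) = −9·51 + 10·46 = −9·51 + 10·(148 − 2·51) = 10·148 − 29·51, i.e. 148·10 + 51·(-29) = 1.
Times 564: 148·5640 + 51·(-16356) = 564, so (5640, -16356) solves it.
Shifting by a multiple of (51, −148) keeps it a solution: u = 5640 − 110·51 = 30, v = -16356 + 110·148 = -76.
Indeed 148·30 + 51·(-76) = 4440 − 3876 = 564.

u = 30, v = -76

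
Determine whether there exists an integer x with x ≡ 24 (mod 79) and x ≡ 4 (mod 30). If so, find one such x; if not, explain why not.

gcd(79, 30) = 1, so the Chinese Remainder Theorem guarantees exactly one residue class mod 2370 satisfying both.
Write x = 24 + 79t and require 24 + 79t ≡ 4 (mod 30), i.e. 79t ≡ 10 (mod 30).
79 ≡ 19 (mod 30), so this reads 19t ≡ 10 (mod 30). Invert 19 mod 30 by the Euclidean algorithm: 30 = 1·19 + 11, 19 = 1·11 + 8, 11 = 1·8 + 3, 8 = 2·3 + 2, 3 = 1·2 + 1, 2 = 2·1 + 0; back-substituting, 1 = 3 − 1·2 = 3 − (8 − 2·3) = −8 + 3·3 = −8 + 3·(11 − 1·8) = 3·11 − 4·8 = 3·11 − 4·(19 − 1·11) = −4·19 + 7·11 = −4·19 + 7·(30 − 1·19) = 7·30 − 11·19. Hence 19·(-11) ≡ 1, so 19⁻¹ ≡ -11 ≡ 19 (mod 30).
Multiplying by 19: t ≡ 19·10 = 190 ≡ 10 (mod 30).
Taking t = 10 gives x = 24 + 79·10 = 814.
Check: 814 mod 79 = 24, 814 mod 30 = 4. ✓

x = 814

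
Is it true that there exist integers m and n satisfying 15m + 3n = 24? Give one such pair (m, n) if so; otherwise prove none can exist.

Since gcd(15, 3) = 3 and 24 = 3·8, Bézout's identity guarantees a solution.
Dividing through by 3 reduces the equation to 5m + 1n = 8.
With a unit coefficient on n, (m, n) = (0, 8) is an immediate solution.
Indeed 15·0 + 3·8 = 0 + 24 = 24.

m = 0, n = 8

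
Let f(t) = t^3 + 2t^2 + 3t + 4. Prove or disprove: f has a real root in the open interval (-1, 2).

f(-1) = 2 and f(2) = 26, both positive.
The derivative f'(t) = 3t^2 + 4t + 3 is a quadratic with discriminant 4² − 4·3·3 = -20 < 0; it never vanishes, so it is always positive (sign of the leading coefficient).
So f is strictly increasing; between -1 and 2 its values lie between f(-1) = 2 and f(2) = 26, all positive. Therefore f has no root in (-1, 2).

f has no root in that interval.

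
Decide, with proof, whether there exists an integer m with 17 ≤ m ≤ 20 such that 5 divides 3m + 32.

For m = 17, 18, 19, 20 the values of 3m + 32 modulo 5 are 3, 1, 4, 2 respectively.
The residue 0 does not occur, so no m in [17, 20] makes 3m + 32 a multiple of 5.

No such integer m in that range exists.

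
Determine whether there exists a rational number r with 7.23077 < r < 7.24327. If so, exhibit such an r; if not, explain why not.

Look for a denominator N such that an integer falls strictly between N·7.23077 and N·7.24327. N = 17 works: 17·7.23077 = 122.92309 < 123 < 123.13559 = 17·7.24327.
So r = 123/17 works: it is a ratio of integers, and dividing 17·7.23077 < 123 < 17·7.24327 through by 17 gives 7.23077 < 123/17 < 7.24327.

r = 123/17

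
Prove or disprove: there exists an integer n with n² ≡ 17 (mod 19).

n = 13 works: 13² = 169, and 169 − 17 = 152 = 8·19.

n = 13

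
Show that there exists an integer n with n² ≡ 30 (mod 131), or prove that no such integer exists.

There is no such integer.

Apply Euler's criterion with the prime 131: 30 is a quadratic residue iff 30^65 ≡ 1 (mod 131), and a non-residue iff it is ≡ −1.
Repeated squaring mod 131: 30^2 = 900 ≡ 114; 30^4 ≡ 114² = 12996 ≡ 27; 30^8 ≡ 27² = 729 ≡ 74; 30^16 ≡ 74² = 5476 ≡ 105; 30^32 ≡ 105² = 11025 ≡ 21; 30^64 ≡ 21² = 441 ≡ 48.
Since 65 = 64 + 1, 30^65 ≡ 48 · 30; multiplying out mod 131: 48·30 = 1440 ≡ 130. Thus 30^65 ≡ 130 ≡ −1 (mod 131).
The value −1 means 30 is a non-residue modulo 131, so n² ≡ 30 (mod 131) is impossible.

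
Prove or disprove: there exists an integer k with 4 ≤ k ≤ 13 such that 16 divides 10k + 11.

At k = 4, 10·4 + 11 = 51 ≡ 3 (mod 16), and each step in k adds 10, giving residues 3, 13, 7, 1, 11, 5, 15, 9, 3, 13 for k = 4, 5, …, 13.
The residue 0 does not occur, so no k in [4, 13] makes 10k + 11 a multiple of 16.

No such integer k in that range exists.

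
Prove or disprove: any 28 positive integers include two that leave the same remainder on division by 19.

Each integer lies in one of the 19 residue classes modulo 19.
With 28 integers and only 19 classes, the pigeonhole principle forces two of them, say a and b, into the same class.
That is, a and b leave the same remainder on division by 19, as claimed.

Yes.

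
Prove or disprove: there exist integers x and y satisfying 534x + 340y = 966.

Every value of 534x + 340y is a multiple of gcd(534, 340) = 2; since 2 ∣ 966, solutions exist.
Dividing through by 2 reduces the equation to 267x + 170y = 483.
Run the Euclidean algorithm on 267 and 170: 267 = 1·170 + 97, 170 = 1·97 + 73, 97 = 1·73 + 24, 73 = 3·24 + 1, 24 = 24·1 + 0.
Working back up the chain: 1 = 73 − 3·24 = 73 − 3·(97 − 1·73) = −3·97 + 4·73 = −3·97 + 4·(170 − 1·97) = 4·170 − 7·97 = 4·170 − 7·(267 − 1·170) = −7·267 + 11·170. So 267·(-7) + 170·11 = 1.
Scaling by 483 gives the particular solution (x, y) = (-3381, 5313).
Shifting by a multiple of (170, −267) keeps it a solution: x = -3381 + 20·170 = 19, y = 5313 − 20·267 = -27.
Indeed 534·19 + 340·(-27) = 10146 − 9180 = 966.

x = 19, y = -27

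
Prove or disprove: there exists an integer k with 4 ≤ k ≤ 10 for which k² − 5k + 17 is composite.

No such integer k in that range exists.

The values for k = 4, 5, …, 10 are 13, 17, 23, 31, 41, 53, 67, and each of these is prime.
So no value in the range makes the expression composite.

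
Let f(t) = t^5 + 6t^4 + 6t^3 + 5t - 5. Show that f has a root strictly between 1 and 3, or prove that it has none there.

f has no root in that interval.

f(1) = 13 and f(3) = 901, both positive, so a sign-change argument is unavailable; we show f keeps this sign on the whole interval.
Shift to the endpoint 1: with t = 1 + u (0 < u < 2), one computes f(1 + u) = u^5 + 11u^4 + 40u^3 + 64u^2 + 52u + 13.
The nonzero coefficients here are all positive, so for u > 0 every term is positive (or zero), and the constant term 13 is strictly positive.
Therefore f(t) > 0 throughout (1, 3), and f has no zero there.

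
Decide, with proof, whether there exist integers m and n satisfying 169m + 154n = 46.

m = 116, n = -127

169 and 154 are coprime, so 169m + 154n ranges over all of ℤ.
Dividing repeatedly: 169 = 1·154 + 15, 154 = 10·15 + 4, 15 = 3·4 + 3, 4 = 1·3 + 1, 3 = 3·1 + 0.
Working back up the chain: 1 = 4 − 1·3 = 4 − (15 − 3·4) = −15 + 4·4 = −15 + 4·(154 − 10·15) = 4·154 − 41·15 = 4·154 − 41·(169 − 1·154) = −41·169 + 45·154. So 169·(-41) + 154·45 = 1.
Scaling by 46 gives the particular solution (m, n) = (-1886, 2070).
Shifting by a multiple of (154, −169) keeps it a solution: m = -1886 + 13·154 = 116, n = 2070 − 13·169 = -127.
Check: 169·116 + 154·(-127) = 19604 − 19558 = 46. ✓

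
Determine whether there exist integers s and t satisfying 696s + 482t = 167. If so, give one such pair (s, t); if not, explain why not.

There are no such integers.

gcd(696, 482) = 2, so every integer of the form 696s + 482t is a multiple of 2.
But 167 = 2·83 + 1, so 2 ∤ 167.
Hence no integers s, t satisfy the equation.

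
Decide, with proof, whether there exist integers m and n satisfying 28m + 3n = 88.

Since gcd(28, 3) = 1, every integer is an integer combination of 28 and 3.
Run the Euclidean algorithm on 28 and 3: 28 = 9·3 + 1, 3 = 3·1 + 0.
Back-substituting, 1 = 28 − 9·3; that is, 28·1 + 3·(-9) = 1.
Times 88: 28·88 + 3·(-792) = 88, so (88, -792) solves it.
Shifting by a multiple of (3, −28) keeps it a solution: m = 88 − 29·3 = 1, n = -792 + 29·28 = 20.
Indeed 28·1 + 3·20 = 28 + 60 = 88.

m = 1, n = 20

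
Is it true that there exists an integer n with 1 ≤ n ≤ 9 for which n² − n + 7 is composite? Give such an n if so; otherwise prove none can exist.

At n = 2: 2² − 2 + 7 = 9 = 3·3, which is composite.

n = 2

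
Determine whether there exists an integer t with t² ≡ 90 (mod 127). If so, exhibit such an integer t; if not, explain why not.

127 is prime, so by Euler's criterion 90 is a square mod 127 iff 90^((127−1)/2) = 90^63 ≡ 1 (mod 127).
Repeated squaring mod 127: 90^2 = 8100 ≡ 99; 90^4 ≡ 99² = 9801 ≡ 22; 90^8 ≡ 22² = 484 ≡ 103; 90^16 ≡ 103² = 10609 ≡ 68; 90^32 ≡ 68² = 4624 ≡ 52.
Since 63 = 32 + 16 + 8 + 4 + 2 + 1, 90^63 ≡ 52 · 68 · 103 · 22 · 99 · 90; multiplying out mod 127: 52·68 = 3536 ≡ 107, then 107·103 = 11021 ≡ 99, then 99·22 = 2178 ≡ 19, then 19·99 = 1881 ≡ 103, then 103·90 = 9270 ≡ 126. Thus 90^63 ≡ 126 ≡ −1 (mod 127).
The value −1 means 90 is a non-residue modulo 127, so t² ≡ 90 (mod 127) is impossible.

There is no such integer.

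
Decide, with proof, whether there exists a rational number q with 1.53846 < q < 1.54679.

q = 17/11

Scale by 11: the interval becomes (16.92306, 17.01469), which contains the integer 17.
So q = 17/11 works: it is a ratio of integers, and dividing 11·1.53846 < 17 < 11·1.54679 through by 11 gives 1.53846 < 17/11 < 1.54679.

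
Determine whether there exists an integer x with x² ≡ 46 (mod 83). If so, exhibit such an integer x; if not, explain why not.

No such integer exists.

83 is prime, so by Euler's criterion 46 is a square mod 83 iff 46^((83−1)/2) = 46^41 ≡ 1 (mod 83).
Repeated squaring mod 83: 46^2 = 2116 ≡ 41; 46^4 ≡ 41² = 1681 ≡ 21; 46^8 ≡ 21² = 441 ≡ 26; 46^16 ≡ 26² = 676 ≡ 12; 46^32 ≡ 12² = 144 ≡ 61.
Since 41 = 32 + 8 + 1, 46^41 ≡ 61 · 26 · 46; multiplying out mod 83: 61·26 = 1586 ≡ 9, then 9·46 = 414 ≡ 82. Thus 46^41 ≡ 82 ≡ −1 (mod 83).
By Euler's criterion 46 is a quadratic non-residue mod 83: no x satisfies x² ≡ 46 (mod 83).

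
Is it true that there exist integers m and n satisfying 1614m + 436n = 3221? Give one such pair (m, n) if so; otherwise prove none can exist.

There are no such integers.

Both 1614 and 436 are divisible by gcd(1614, 436) = 2, hence so is any combination 1614m + 436n.
However 3221 leaves remainder 1 on division by 2.
Hence no integers m, n satisfy the equation.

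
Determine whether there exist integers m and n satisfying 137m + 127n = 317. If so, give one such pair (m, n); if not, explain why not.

m = 19, n = -18

137 and 127 are coprime, so 137m + 127n ranges over all of ℤ.
Run the Euclidean algorithm on 137 and 127: 137 = 1·127 + 10, 127 = 12·10 + 7, 10 = 1·7 + 3, 7 = 2·3 + 1, 3 = 3·1 + 0.
Back-substituting, 1 = 7 − 2·3 = 7 − 2·(10 − 1·7) = −2·10 + 3·7 = −2·10 + 3·(127 − 12·10) = 3·127 − 38·10 = 3·127 − 38·(137 − 1·127) = −38·137 + 41·127; that is, 137·(-38) + 127·41 = 1.
Multiplying through by 317: m = (-38)·317 = -12046, n = 41·317 = 12997 is a solution.
The general solution is m = -12046 + 127k, n = 12997 − 137k; taking k = 95 gives the smaller pair m = 19, n = -18.
Check: 137·19 + 127·(-18) = 2603 − 2286 = 317. ✓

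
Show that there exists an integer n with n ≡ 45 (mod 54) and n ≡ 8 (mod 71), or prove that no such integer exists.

gcd(54, 71) = 1, so the Chinese Remainder Theorem guarantees exactly one residue class mod 3834 satisfying both.
Write n = 45 + 54t and require 45 + 54t ≡ 8 (mod 71), i.e. 54t ≡ 34 (mod 71).
Note 54·25 = 1350 ≡ 1 (mod 71) (as 1350 − 1 = 19·71), so 54⁻¹ ≡ 25.
Multiplying by 25: t ≡ 25·34 = 850 ≡ 69 (mod 71).
Taking t = 69 gives n = 45 + 54·69 = 3771.
Verify: 3771 = 69·54 + 45 and 3771 = 53·71 + 8. ✓

n = 3771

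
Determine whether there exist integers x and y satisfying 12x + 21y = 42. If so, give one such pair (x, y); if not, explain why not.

Since gcd(12, 21) = 3 and 42 = 3·14, Bézout's identity guarantees a solution.
Dividing through by 3 reduces the equation to 4x + 7y = 14.
Euclidean algorithm: 7 = 1·4 + 3, 4 = 1·3 + 1, 3 = 3·1 + 0.
Back-substituting, 1 = 4 − 1·3 = 4 − (7 − 1·4) = −7 + 2·4; that is, 4·2 + 7·(-1) = 1.
Times 14: 4·28 + 7·(-14) = 14, so (28, -14) solves it.
Subtracting 4·7 from x and adding 4·4 to y gives the tidier solution (0, 2).
Check: 12·0 + 21·2 = 0 + 42 = 42. ✓

x = 0, y = 2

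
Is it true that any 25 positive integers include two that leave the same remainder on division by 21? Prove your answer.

Partition the integers by their residue mod 21; there are 21 classes.
Since 25 > 21, two of the 25 integers must share a residue class by the pigeonhole principle; call them a and b.
That is, a and b leave the same remainder on division by 21, as claimed.

True.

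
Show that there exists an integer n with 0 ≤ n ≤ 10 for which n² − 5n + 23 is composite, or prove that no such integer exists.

No, no such integer n in that range exists.

The values for n = 0, 1, …, 10 are 23, 19, 17, 17, 19, 23, 29, 37, 47, 59, 73, and each of these is prime.
So no value in the range makes the expression composite.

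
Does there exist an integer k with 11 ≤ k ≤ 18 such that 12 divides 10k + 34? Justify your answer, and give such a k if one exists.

k = 11

Try k = 11: 10·11 + 34 = 144 = 12·12, which is divisible by 12.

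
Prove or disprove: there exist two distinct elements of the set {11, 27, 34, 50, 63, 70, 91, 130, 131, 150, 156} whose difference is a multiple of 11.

No such pair exists.

Reduce each element modulo 11: 11↦0, 27↦5, 34↦1, 50↦6, 63↦8, 70↦4, 91↦3, 130↦9, 131↦10, 150↦7, 156↦2.
These 11 residues are pairwise different, hence no difference of two elements is divisible by 11.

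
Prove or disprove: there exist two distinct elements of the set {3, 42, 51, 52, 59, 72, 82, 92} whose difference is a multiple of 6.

3 and 51 are such a pair.

Reduce each element mod 6: 3↦3, 42↦0, 51↦3, 52↦4, 59↦5, 72↦0, 82↦4, 92↦2. The residue 3 repeats (at 3 and 51), and 51 − 3 = 48 = 8·6.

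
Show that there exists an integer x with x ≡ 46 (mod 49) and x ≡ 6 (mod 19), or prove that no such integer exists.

The moduli 49 and 19 are coprime, so by the Chinese Remainder Theorem a unique solution modulo 931 exists.
Write x = 46 + 49t and require 46 + 49t ≡ 6 (mod 19), i.e. 49t ≡ 17 (mod 19).
49 ≡ 11 (mod 19), so this reads 11t ≡ 17 (mod 19). Since 11·7 = 77 = 4·19 + 1, the inverse of 11 mod 19 is 7.
Multiplying by 7: t ≡ 7·17 = 119 ≡ 5 (mod 19).
Taking t = 5 gives x = 46 + 49·5 = 291.
Verify: 291 = 5·49 + 46 and 291 = 15·19 + 6. ✓

x = 291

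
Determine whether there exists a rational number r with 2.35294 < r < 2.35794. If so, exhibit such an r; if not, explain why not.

Look for a denominator N such that an integer falls strictly between N·2.35294 and N·2.35794. N = 14 works: 14·2.35294 = 32.94116 < 33 < 33.01116 = 14·2.35794.
So r = 33/14 works: it is a ratio of integers, and dividing 14·2.35294 < 33 < 14·2.35794 through by 14 gives 2.35294 < 33/14 < 2.35794.

r = 33/14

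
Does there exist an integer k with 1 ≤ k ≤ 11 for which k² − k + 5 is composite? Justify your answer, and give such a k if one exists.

At k = 11: 11² − 11 + 5 = 115 = 5·23, which is composite.

k = 11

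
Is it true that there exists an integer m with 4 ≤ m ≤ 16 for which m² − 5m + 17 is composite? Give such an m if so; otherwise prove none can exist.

At m = 14: 14² − 5·14 + 17 = 143 = 11·13, which is composite.

m = 14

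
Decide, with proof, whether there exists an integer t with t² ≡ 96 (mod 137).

No such integer exists.

137 is prime, so by Euler's criterion 96 is a square mod 137 iff 96^((137−1)/2) = 96^68 ≡ 1 (mod 137).
Squaring successively (mod 137): 96^2 = 9216 ≡ 37; 96^4 ≡ 37² = 1369 ≡ 136; 96^8 ≡ 136² = 18496 ≡ 1; 96^16 ≡ 1² = 1 ≡ 1; 96^32 ≡ 1² = 1 ≡ 1; 96^64 ≡ 1² = 1 ≡ 1.
Since 68 = 64 + 4, 96^68 ≡ 1 · 136; multiplying out mod 137: 1·136 = 136 ≡ 136. Thus 96^68 ≡ 136 ≡ −1 (mod 137).
By Euler's criterion 96 is a quadratic non-residue mod 137: no t satisfies t² ≡ 96 (mod 137).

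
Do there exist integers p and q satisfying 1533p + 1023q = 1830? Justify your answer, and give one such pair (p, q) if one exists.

Every value of 1533p + 1023q is a multiple of gcd(1533, 1023) = 3; since 3 ∣ 1830, solutions exist.
Dividing through by 3 reduces the equation to 511p + 341q = 610.
Run the Euclidean algorithm on 511 and 341: 511 = 1·341 + 170, 341 = 2·170 + 1, 170 = 170·1 + 0.
Unwinding: 1 = 341 − 2·170 = 341 − 2·(511 − 1·341) = −2·511 + 3·341, i.e. 511·(-2) + 341·3 = 1.
Multiplying through by 610: p = (-2)·610 = -1220, q = 3·610 = 1830 is a solution.
Shifting by a multiple of (341, −511) keeps it a solution: p = -1220 + 4·341 = 144, q = 1830 − 4·511 = -214.
Indeed 1533·144 + 1023·(-214) = 220752 − 218922 = 1830.

p = 144, q = -214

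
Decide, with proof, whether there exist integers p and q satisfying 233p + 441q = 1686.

233 and 441 are coprime, so 233p + 441q ranges over all of ℤ.
Run the Euclidean algorithm on 441 and 233: 441 = 1·233 + 208, 233 = 1·208 + 25, 208 = 8·25 + 8, 25 = 3·8 + 1, 8 = 8·1 + 0.
Unwinding: 1 = 25 − 3·8 = 25 − 3·(208 − 8·25) = −3·208 + 25·25 = −3·208 + 25·(233 − 1·208) = 25·233 − 28·208 = 25·233 − 28·(441 − 1·233) = −28·441 + 53·233, i.e. 233·53 + 441·(-28) = 1.
Multiplying through by 1686: p = 53·1686 = 89358, q = (-28)·1686 = -47208 is a solution.
The general solution is p = 89358 + 441k, q = -47208 − 233k; taking k = -202 gives the smaller pair p = 276, q = -142.
Check: 233·276 + 441·(-142) = 64308 − 62622 = 1686. ✓

p = 276, q = -142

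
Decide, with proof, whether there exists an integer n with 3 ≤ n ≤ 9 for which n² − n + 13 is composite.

n = 8

At n = 8: 8² − 8 + 13 = 69 = 3·23, which is composite.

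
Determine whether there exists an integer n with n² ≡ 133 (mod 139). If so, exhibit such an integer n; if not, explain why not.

Apply Euler's criterion with the prime 139: 133 is a quadratic residue iff 133^69 ≡ 1 (mod 139), and a non-residue iff it is ≡ −1.
Squaring successively (mod 139): 133^2 = 17689 ≡ 36; 133^4 ≡ 36² = 1296 ≡ 45; 133^8 ≡ 45² = 2025 ≡ 79; 133^16 ≡ 79² = 6241 ≡ 125; 133^32 ≡ 125² = 15625 ≡ 57; 133^64 ≡ 57² = 3249 ≡ 52.
Since 69 = 64 + 4 + 1, 133^69 ≡ 52 · 45 · 133; multiplying out mod 139: 52·45 = 2340 ≡ 116, then 116·133 = 15428 ≡ 138. Thus 133^69 ≡ 138 ≡ −1 (mod 139).
The value −1 means 133 is a non-residue modulo 139, so n² ≡ 133 (mod 139) is impossible.

No, no such integer exists.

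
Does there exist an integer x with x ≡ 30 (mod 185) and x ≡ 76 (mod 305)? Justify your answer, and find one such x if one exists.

gcd(185, 305) = 5. If x ≡ 30 (mod 185) and x ≡ 76 (mod 305), then x ≡ 30 (mod 5) and x ≡ 76 (mod 5).
However 30 ≡ 0 and 76 ≡ 1 (mod 5), and 0 ≠ 1.
So no integer satisfies both congruences.

No, no such integer exists.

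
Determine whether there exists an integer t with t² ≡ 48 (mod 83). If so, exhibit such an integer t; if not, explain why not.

t = 31

t = 31 works: 31² = 961, and 961 − 48 = 913 = 11·83.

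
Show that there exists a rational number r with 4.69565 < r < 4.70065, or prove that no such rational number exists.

Multiplying by 10: 10·4.69565 = 46.95650 and 10·4.70065 = 47.00650, so the integer 47 lies strictly between them.
Dividing back, 4.69565 < 47/10 < 4.70065, and 47/10 is rational.

r = 47/10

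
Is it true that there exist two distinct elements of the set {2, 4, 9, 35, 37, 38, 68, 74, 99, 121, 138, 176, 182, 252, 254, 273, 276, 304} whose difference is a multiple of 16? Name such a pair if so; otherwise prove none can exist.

The pair (4, 68) works.

Reduce each element mod 16: 2↦2, 4↦4, 9↦9, 35↦3, 37↦5, 38↦6, 68↦4, 74↦10, 99↦3, 121↦9, 138↦10, 176↦0, 182↦6, 252↦12, 254↦14, 273↦1, 276↦4, 304↦0. The residue 4 repeats (at 4 and 68), and 68 − 4 = 64 = 4·16.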